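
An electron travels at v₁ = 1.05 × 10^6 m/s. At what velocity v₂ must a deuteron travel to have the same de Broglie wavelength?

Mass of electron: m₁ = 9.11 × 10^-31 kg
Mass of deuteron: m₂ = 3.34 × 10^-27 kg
v₂ = 2.86 × 10^2 m/s

For equal de Broglie wavelengths: λ₁ = λ₂

h/(m₁v₁) = h/(m₂v₂)
m₁v₁ = m₂v₂
v₂ = v₁ · (m₁/m₂)

v₂ = 1.05 × 10^6 m/s × (9.11 × 10^-31 kg / 3.34 × 10^-27 kg)
v₂ = 2.86 × 10^2 m/s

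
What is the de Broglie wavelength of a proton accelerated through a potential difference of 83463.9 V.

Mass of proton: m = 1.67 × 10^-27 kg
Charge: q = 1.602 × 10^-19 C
9.92 × 10^-14 m

When a particle is accelerated through voltage V, it gains kinetic energy KE = qV.

The de Broglie wavelength is then λ = h/√(2mqV):

λ = h/√(2mqV)
λ = (6.626 × 10^-34 J·s) / √(2 × 1.67 × 10^-27 kg × 1.602 × 10^-19 C × 83463.9 V)
λ = 9.92 × 10^-14 m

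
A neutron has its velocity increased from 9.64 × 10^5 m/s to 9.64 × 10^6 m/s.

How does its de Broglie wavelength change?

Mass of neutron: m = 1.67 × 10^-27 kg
The wavelength decreases by a factor of 10.

Using λ = h/(mv):

Initial wavelength: λ₁ = h/(mv₁) = 4.12 × 10^-13 m
Final wavelength: λ₂ = h/(mv₂) = 4.12 × 10^-14 m

Since λ ∝ 1/v, when velocity increases by a factor of 10, the wavelength decreases by a factor of 10.

λ₂/λ₁ = v₁/v₂ = 1/10

The wavelength decreases by a factor of 10.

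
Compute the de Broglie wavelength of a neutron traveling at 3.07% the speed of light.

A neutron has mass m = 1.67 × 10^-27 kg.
4.31 × 10^-14 m

Using the de Broglie relation λ = h/(mv):

v = 3.07% × c = 9.204 × 10^6 m/s

λ = h/(mv)
λ = (6.626 × 10^-34 J·s) / (1.67 × 10^-27 kg × 9.204 × 10^6 m/s)
λ = 4.31 × 10^-14 m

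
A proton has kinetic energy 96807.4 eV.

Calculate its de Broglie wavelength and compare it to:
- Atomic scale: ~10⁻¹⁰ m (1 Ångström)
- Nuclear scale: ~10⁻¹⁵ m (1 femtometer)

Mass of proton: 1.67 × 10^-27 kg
λ = 9.21 × 10^-14 m, which is between nuclear and atomic scales.

Using λ = h/√(2mKE):

KE = 96807.4 eV = 1.551 × 10^-14 J

λ = h/√(2mKE)
λ = (6.626 × 10^-34 J·s) / √(2 × 1.67 × 10^-27 kg × 1.551 × 10^-14 J)
λ = 9.21 × 10^-14 m

Comparison:
- Atomic scale (10⁻¹⁰ m): λ is 0.00092× this size
- Nuclear scale (10⁻¹⁵ m): λ is 92× this size

The wavelength is between nuclear and atomic scales.

This wavelength is appropriate for probing atomic structure but too large for nuclear physics experiments.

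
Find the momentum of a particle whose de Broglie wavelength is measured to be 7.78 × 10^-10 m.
8.52 × 10^-25 kg·m/s

From the de Broglie relation λ = h/p, we solve for p:

p = h/λ
p = (6.626 × 10^-34 J·s) / (7.78 × 10^-10 m)
p = 8.52 × 10^-25 kg·m/s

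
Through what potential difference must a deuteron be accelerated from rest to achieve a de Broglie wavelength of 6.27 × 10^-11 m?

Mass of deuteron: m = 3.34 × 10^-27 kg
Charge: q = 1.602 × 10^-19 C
1.04 × 10^-1 V

From λ = h/√(2mqV), we solve for V:

λ² = h²/(2mqV)
V = h²/(2mqλ²)
V = (6.626 × 10^-34 J·s)² / (2 × 3.34 × 10^-27 kg × 1.602 × 10^-19 C × (6.27 × 10^-11 m)²)
V = 1.04 × 10^-1 V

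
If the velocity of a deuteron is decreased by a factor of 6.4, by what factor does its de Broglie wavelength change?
The wavelength increases by a factor of 6.4.

From λ = h/(mv), the wavelength is inversely proportional to velocity:

λ ∝ 1/v

If v → v/6.4, then λ → 6.4λ

When velocity is decreased by a factor of 6.4, the wavelength increases by a factor of 6.4.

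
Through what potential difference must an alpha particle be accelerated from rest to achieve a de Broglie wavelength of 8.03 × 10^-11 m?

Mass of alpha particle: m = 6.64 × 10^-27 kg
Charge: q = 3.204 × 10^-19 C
1.60 × 10^-2 V

From λ = h/√(2mqV), we solve for V:

λ² = h²/(2mqV)
V = h²/(2mqλ²)
V = (6.626 × 10^-34 J·s)² / (2 × 6.64 × 10^-27 kg × 3.204 × 10^-19 C × (8.03 × 10^-11 m)²)
V = 1.60 × 10^-2 V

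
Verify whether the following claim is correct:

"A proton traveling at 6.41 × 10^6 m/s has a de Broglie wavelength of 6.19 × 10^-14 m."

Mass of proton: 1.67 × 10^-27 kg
True

The claim is correct.

Using λ = h/(mv):
λ = (6.626 × 10^-34 J·s) / (1.67 × 10^-27 kg × 6.41 × 10^6 m/s)
λ = 6.19 × 10^-14 m

This matches the claimed value.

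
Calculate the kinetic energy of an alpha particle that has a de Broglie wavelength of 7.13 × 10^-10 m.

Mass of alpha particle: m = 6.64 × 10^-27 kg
6.50 × 10^-23 J (or 4.06 × 10^-4 eV)

From λ = h/√(2mKE), we solve for KE:

λ² = h²/(2mKE)
KE = h²/(2mλ²)
KE = (6.626 × 10^-34 J·s)² / (2 × 6.64 × 10^-27 kg × (7.13 × 10^-10 m)²)
KE = 6.50 × 10^-23 J
KE = 4.06 × 10^-4 eV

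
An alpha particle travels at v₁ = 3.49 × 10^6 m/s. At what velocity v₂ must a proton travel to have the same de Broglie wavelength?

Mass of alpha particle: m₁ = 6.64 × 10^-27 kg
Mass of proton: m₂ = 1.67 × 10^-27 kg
v₂ = 1.39 × 10^7 m/s

For equal de Broglie wavelengths: λ₁ = λ₂

h/(m₁v₁) = h/(m₂v₂)
m₁v₁ = m₂v₂
v₂ = v₁ · (m₁/m₂)

v₂ = 3.49 × 10^6 m/s × (6.64 × 10^-27 kg / 1.67 × 10^-27 kg)
v₂ = 1.39 × 10^7 m/s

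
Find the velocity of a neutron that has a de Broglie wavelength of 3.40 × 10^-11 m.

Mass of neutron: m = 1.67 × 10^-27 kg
1.17 × 10^4 m/s

From the de Broglie relation λ = h/(mv), we solve for v:

v = h/(mλ)
v = (6.626 × 10^-34 J·s) / (1.67 × 10^-27 kg × 3.40 × 10^-11 m)
v = 1.17 × 10^4 m/s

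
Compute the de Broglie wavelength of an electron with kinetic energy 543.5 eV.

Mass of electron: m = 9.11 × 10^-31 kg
5.26 × 10^-11 m

Using λ = h/√(2mKE):

First convert KE to Joules: KE = 543.5 eV = 8.708 × 10^-17 J

λ = h/√(2mKE)
λ = (6.626 × 10^-34 J·s) / √(2 × 9.11 × 10^-31 kg × 8.708 × 10^-17 J)
λ = 5.26 × 10^-11 m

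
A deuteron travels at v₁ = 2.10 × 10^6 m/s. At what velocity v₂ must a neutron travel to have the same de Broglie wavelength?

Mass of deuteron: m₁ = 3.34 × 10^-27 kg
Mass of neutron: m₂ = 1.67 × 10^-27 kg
v₂ = 4.20 × 10^6 m/s

For equal de Broglie wavelengths: λ₁ = λ₂

h/(m₁v₁) = h/(m₂v₂)
m₁v₁ = m₂v₂
v₂ = v₁ · (m₁/m₂)

v₂ = 2.10 × 10^6 m/s × (3.34 × 10^-27 kg / 1.67 × 10^-27 kg)
v₂ = 4.20 × 10^6 m/s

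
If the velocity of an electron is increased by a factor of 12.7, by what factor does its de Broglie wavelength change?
The wavelength decreases by a factor of 12.7.

From λ = h/(mv), the wavelength is inversely proportional to velocity:

λ ∝ 1/v

If v → 12.7v, then λ → λ/12.7

When velocity is increased by a factor of 12.7, the wavelength decreases by a factor of 12.7.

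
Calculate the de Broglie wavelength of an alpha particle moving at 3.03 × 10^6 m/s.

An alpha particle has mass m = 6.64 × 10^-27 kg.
3.29 × 10^-14 m

Using the de Broglie relation λ = h/(mv):

λ = h/(mv)
λ = (6.626 × 10^-34 J·s) / (6.64 × 10^-27 kg × 3.03 × 10^6 m/s)
λ = 3.29 × 10^-14 m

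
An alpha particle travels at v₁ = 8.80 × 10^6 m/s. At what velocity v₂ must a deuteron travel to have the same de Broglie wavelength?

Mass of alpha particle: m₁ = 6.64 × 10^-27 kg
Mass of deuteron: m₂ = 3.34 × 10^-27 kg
v₂ = 1.75 × 10^7 m/s

For equal de Broglie wavelengths: λ₁ = λ₂

h/(m₁v₁) = h/(m₂v₂)
m₁v₁ = m₂v₂
v₂ = v₁ · (m₁/m₂)

v₂ = 8.80 × 10^6 m/s × (6.64 × 10^-27 kg / 3.34 × 10^-27 kg)
v₂ = 1.75 × 10^7 m/s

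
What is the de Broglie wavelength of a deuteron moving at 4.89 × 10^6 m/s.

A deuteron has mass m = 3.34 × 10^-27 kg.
4.06 × 10^-14 m

Using the de Broglie relation λ = h/(mv):

λ = h/(mv)
λ = (6.626 × 10^-34 J·s) / (3.34 × 10^-27 kg × 4.89 × 10^6 m/s)
λ = 4.06 × 10^-14 m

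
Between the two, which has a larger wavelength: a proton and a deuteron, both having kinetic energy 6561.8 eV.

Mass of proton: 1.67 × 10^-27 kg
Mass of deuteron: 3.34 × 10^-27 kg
The proton has the longer wavelength.

Using λ = h/√(2mKE):

For proton: λ₁ = h/√(2m₁KE) = 3.54 × 10^-13 m
For deuteron: λ₂ = h/√(2m₂KE) = 2.50 × 10^-13 m

Since λ ∝ 1/√m at constant kinetic energy, the lighter particle has the longer wavelength.

The proton has the longer de Broglie wavelength.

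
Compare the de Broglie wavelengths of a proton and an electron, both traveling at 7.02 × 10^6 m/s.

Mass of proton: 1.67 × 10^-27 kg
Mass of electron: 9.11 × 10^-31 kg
The electron has the longer wavelength.

Using λ = h/(mv), since both particles have the same velocity, the wavelength depends only on mass.

For proton: λ₁ = h/(m₁v) = 5.65 × 10^-14 m
For electron: λ₂ = h/(m₂v) = 1.04 × 10^-10 m

Since λ ∝ 1/m at constant velocity, the lighter particle has the longer wavelength.

The electron has the longer de Broglie wavelength.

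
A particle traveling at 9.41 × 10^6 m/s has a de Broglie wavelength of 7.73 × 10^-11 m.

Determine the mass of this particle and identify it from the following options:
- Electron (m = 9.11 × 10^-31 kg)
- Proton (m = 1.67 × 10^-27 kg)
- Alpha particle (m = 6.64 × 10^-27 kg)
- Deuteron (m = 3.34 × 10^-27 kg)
The particle is an electron.

From λ = h/(mv), solve for mass:

m = h/(λv)
m = (6.626 × 10^-34 J·s) / (7.73 × 10^-11 m × 9.41 × 10^6 m/s)
m = 9.11 × 10^-31 kg

Comparing with the listed masses, this is closest to an electron.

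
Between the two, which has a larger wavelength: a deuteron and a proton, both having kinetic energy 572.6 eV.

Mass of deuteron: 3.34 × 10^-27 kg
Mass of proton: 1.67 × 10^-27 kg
The proton has the longer wavelength.

Using λ = h/√(2mKE):

For deuteron: λ₁ = h/√(2m₁KE) = 8.46 × 10^-13 m
For proton: λ₂ = h/√(2m₂KE) = 1.20 × 10^-12 m

Since λ ∝ 1/√m at constant kinetic energy, the lighter particle has the longer wavelength.

The proton has the longer de Broglie wavelength.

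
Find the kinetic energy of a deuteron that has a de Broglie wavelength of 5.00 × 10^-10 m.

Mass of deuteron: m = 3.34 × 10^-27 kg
2.63 × 10^-22 J (or 1.64 × 10^-3 eV)

From λ = h/√(2mKE), we solve for KE:

λ² = h²/(2mKE)
KE = h²/(2mλ²)
KE = (6.626 × 10^-34 J·s)² / (2 × 3.34 × 10^-27 kg × (5.00 × 10^-10 m)²)
KE = 2.63 × 10^-22 J
KE = 1.64 × 10^-3 eV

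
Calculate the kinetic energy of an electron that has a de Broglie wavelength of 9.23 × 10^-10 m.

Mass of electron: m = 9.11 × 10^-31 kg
2.83 × 10^-19 J (or 1.77 eV)

From λ = h/√(2mKE), we solve for KE:

λ² = h²/(2mKE)
KE = h²/(2mλ²)
KE = (6.626 × 10^-34 J·s)² / (2 × 9.11 × 10^-31 kg × (9.23 × 10^-10 m)²)
KE = 2.83 × 10^-19 J
KE = 1.77 eV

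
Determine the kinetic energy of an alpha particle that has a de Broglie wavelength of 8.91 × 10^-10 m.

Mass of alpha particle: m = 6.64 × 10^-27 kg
4.16 × 10^-23 J (or 2.60 × 10^-4 eV)

From λ = h/√(2mKE), we solve for KE:

λ² = h²/(2mKE)
KE = h²/(2mλ²)
KE = (6.626 × 10^-34 J·s)² / (2 × 6.64 × 10^-27 kg × (8.91 × 10^-10 m)²)
KE = 4.16 × 10^-23 J
KE = 2.60 × 10^-4 eV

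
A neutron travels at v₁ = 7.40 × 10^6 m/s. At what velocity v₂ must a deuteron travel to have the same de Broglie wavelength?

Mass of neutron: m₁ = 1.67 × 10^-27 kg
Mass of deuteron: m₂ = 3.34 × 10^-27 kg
v₂ = 3.70 × 10^6 m/s

For equal de Broglie wavelengths: λ₁ = λ₂

h/(m₁v₁) = h/(m₂v₂)
m₁v₁ = m₂v₂
v₂ = v₁ · (m₁/m₂)

v₂ = 7.40 × 10^6 m/s × (1.67 × 10^-27 kg / 3.34 × 10^-27 kg)
v₂ = 3.70 × 10^6 m/s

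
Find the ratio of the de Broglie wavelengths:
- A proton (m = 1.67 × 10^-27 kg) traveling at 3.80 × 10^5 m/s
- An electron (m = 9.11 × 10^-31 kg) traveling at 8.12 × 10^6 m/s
λ₁/λ₂ = 0.0117

Using λ = h/(mv):

λ₁ = h/(m₁v₁) = 1.04 × 10^-12 m
λ₂ = h/(m₂v₂) = 8.96 × 10^-11 m

Ratio λ₁/λ₂ = (m₂v₂)/(m₁v₁)
         = (9.11 × 10^-31 kg × 8.12 × 10^6 m/s) / (1.67 × 10^-27 kg × 3.80 × 10^5 m/s)
         = 0.0117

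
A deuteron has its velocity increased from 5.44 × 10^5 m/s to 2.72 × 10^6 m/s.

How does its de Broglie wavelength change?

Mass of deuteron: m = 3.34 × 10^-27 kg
The wavelength decreases by a factor of 5.

Using λ = h/(mv):

Initial wavelength: λ₁ = h/(mv₁) = 3.65 × 10^-13 m
Final wavelength: λ₂ = h/(mv₂) = 7.29 × 10^-14 m

Since λ ∝ 1/v, when velocity increases by a factor of 5, the wavelength decreases by a factor of 5.

λ₂/λ₁ = v₁/v₂ = 1/5

The wavelength decreases by a factor of 5.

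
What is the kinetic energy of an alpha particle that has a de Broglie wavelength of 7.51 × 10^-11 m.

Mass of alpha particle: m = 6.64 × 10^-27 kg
5.86 × 10^-21 J (or 0.0366 eV)

From λ = h/√(2mKE), we solve for KE:

λ² = h²/(2mKE)
KE = h²/(2mλ²)
KE = (6.626 × 10^-34 J·s)² / (2 × 6.64 × 10^-27 kg × (7.51 × 10^-11 m)²)
KE = 5.86 × 10^-21 J
KE = 0.0366 eV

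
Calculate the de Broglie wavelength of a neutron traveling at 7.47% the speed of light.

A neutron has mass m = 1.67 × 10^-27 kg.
1.77 × 10^-14 m

Using the de Broglie relation λ = h/(mv):

v = 7.47% × c = 2.239 × 10^7 m/s

λ = h/(mv)
λ = (6.626 × 10^-34 J·s) / (1.67 × 10^-27 kg × 2.239 × 10^7 m/s)
λ = 1.77 × 10^-14 m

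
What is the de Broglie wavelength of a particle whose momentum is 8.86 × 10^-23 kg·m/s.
7.48 × 10^-12 m

Using the de Broglie relation λ = h/p:

λ = h/p
λ = (6.626 × 10^-34 J·s) / (8.86 × 10^-23 kg·m/s)
λ = 7.48 × 10^-12 m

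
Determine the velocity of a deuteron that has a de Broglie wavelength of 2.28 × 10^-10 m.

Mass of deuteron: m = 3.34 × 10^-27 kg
8.70 × 10^2 m/s

From the de Broglie relation λ = h/(mv), we solve for v:

v = h/(mλ)
v = (6.626 × 10^-34 J·s) / (3.34 × 10^-27 kg × 2.28 × 10^-10 m)
v = 8.70 × 10^2 m/s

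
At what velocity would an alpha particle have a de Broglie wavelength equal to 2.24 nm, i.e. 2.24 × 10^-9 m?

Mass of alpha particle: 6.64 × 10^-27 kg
4.45 × 10^1 m/s

From λ = h/(mv), solve for v:

v = h/(mλ)
v = (6.626 × 10^-34 J·s) / (6.64 × 10^-27 kg × 2.24 × 10^-9 m)
v = 4.45 × 10^1 m/s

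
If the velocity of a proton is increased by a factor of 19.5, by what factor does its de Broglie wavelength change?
The wavelength decreases by a factor of 19.5.

From λ = h/(mv), the wavelength is inversely proportional to velocity:

λ ∝ 1/v

If v → 19.5v, then λ → λ/19.5

When velocity is increased by a factor of 19.5, the wavelength decreases by a factor of 19.5.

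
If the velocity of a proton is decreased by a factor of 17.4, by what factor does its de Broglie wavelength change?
The wavelength increases by a factor of 17.4.

From λ = h/(mv), the wavelength is inversely proportional to velocity:

λ ∝ 1/v

If v → v/17.4, then λ → 17.4λ

When velocity is decreased by a factor of 17.4, the wavelength increases by a factor of 17.4.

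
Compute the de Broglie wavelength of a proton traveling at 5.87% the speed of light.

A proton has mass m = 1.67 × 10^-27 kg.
2.25 × 10^-14 m

Using the de Broglie relation λ = h/(mv):

v = 5.87% × c = 1.760 × 10^7 m/s

λ = h/(mv)
λ = (6.626 × 10^-34 J·s) / (1.67 × 10^-27 kg × 1.760 × 10^7 m/s)
λ = 2.25 × 10^-14 m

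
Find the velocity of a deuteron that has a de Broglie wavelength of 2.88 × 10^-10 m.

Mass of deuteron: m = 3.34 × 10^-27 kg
6.89 × 10^2 m/s

From the de Broglie relation λ = h/(mv), we solve for v:

v = h/(mλ)
v = (6.626 × 10^-34 J·s) / (3.34 × 10^-27 kg × 2.88 × 10^-10 m)
v = 6.89 × 10^2 m/s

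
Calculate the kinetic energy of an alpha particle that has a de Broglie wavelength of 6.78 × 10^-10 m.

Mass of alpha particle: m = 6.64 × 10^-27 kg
7.19 × 10^-23 J (or 4.49 × 10^-4 eV)

From λ = h/√(2mKE), we solve for KE:

λ² = h²/(2mKE)
KE = h²/(2mλ²)
KE = (6.626 × 10^-34 J·s)² / (2 × 6.64 × 10^-27 kg × (6.78 × 10^-10 m)²)
KE = 7.19 × 10^-23 J
KE = 4.49 × 10^-4 eV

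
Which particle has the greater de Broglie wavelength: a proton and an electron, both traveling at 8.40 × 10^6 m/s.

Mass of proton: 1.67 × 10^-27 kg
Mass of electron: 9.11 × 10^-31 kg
The electron has the longer wavelength.

Using λ = h/(mv), since both particles have the same velocity, the wavelength depends only on mass.

For proton: λ₁ = h/(m₁v) = 4.72 × 10^-14 m
For electron: λ₂ = h/(m₂v) = 8.66 × 10^-11 m

Since λ ∝ 1/m at constant velocity, the lighter particle has the longer wavelength.

The electron has the longer de Broglie wavelength.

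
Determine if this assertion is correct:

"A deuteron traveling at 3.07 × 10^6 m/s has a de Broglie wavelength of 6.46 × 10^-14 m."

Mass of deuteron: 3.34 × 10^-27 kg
True

The claim is correct.

Using λ = h/(mv):
λ = (6.626 × 10^-34 J·s) / (3.34 × 10^-27 kg × 3.07 × 10^6 m/s)
λ = 6.46 × 10^-14 m

This matches the claimed value.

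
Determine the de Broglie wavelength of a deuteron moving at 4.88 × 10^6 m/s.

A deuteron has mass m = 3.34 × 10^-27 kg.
4.07 × 10^-14 m

Using the de Broglie relation λ = h/(mv):

λ = h/(mv)
λ = (6.626 × 10^-34 J·s) / (3.34 × 10^-27 kg × 4.88 × 10^6 m/s)
λ = 4.07 × 10^-14 m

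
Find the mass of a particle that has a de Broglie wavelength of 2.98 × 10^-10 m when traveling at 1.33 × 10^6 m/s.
1.67 × 10^-30 kg

From the de Broglie relation λ = h/(mv), we solve for m:

m = h/(λv)
m = (6.626 × 10^-34 J·s) / (2.98 × 10^-10 m × 1.33 × 10^6 m/s)
m = 1.67 × 10^-30 kg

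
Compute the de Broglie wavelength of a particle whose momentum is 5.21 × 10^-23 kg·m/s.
1.27 × 10^-11 m

Using the de Broglie relation λ = h/p:

λ = h/p
λ = (6.626 × 10^-34 J·s) / (5.21 × 10^-23 kg·m/s)
λ = 1.27 × 10^-11 m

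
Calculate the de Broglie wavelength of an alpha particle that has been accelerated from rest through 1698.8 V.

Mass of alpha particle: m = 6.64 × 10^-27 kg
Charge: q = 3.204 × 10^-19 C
2.46 × 10^-13 m

When a particle is accelerated through voltage V, it gains kinetic energy KE = qV.

The de Broglie wavelength is then λ = h/√(2mqV):

λ = h/√(2mqV)
λ = (6.626 × 10^-34 J·s) / √(2 × 6.64 × 10^-27 kg × 3.204 × 10^-19 C × 1698.8 V)
λ = 2.46 × 10^-13 m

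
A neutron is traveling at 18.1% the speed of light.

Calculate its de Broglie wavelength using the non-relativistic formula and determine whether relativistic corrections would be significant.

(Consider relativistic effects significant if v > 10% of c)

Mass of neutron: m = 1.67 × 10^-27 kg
Yes, relativistic corrections are needed.

Using the non-relativistic de Broglie formula λ = h/(mv):

v = 18.1% × c = 5.426 × 10^7 m/s

λ = h/(mv)
λ = (6.626 × 10^-34 J·s) / (1.67 × 10^-27 kg × 5.426 × 10^7 m/s)
λ = 7.31 × 10^-15 m

Since v = 18.1% of c > 10% of c, relativistic corrections ARE significant and the actual wavelength would differ from this non-relativistic estimate.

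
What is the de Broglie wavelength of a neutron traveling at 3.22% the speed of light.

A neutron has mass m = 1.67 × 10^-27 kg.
4.11 × 10^-14 m

Using the de Broglie relation λ = h/(mv):

v = 3.22% × c = 9.653 × 10^6 m/s

λ = h/(mv)
λ = (6.626 × 10^-34 J·s) / (1.67 × 10^-27 kg × 9.653 × 10^6 m/s)
λ = 4.11 × 10^-14 m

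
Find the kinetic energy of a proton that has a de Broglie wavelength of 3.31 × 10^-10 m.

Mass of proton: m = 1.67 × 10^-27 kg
1.20 × 10^-21 J (or 7.49 × 10^-3 eV)

From λ = h/√(2mKE), we solve for KE:

λ² = h²/(2mKE)
KE = h²/(2mλ²)
KE = (6.626 × 10^-34 J·s)² / (2 × 1.67 × 10^-27 kg × (3.31 × 10^-10 m)²)
KE = 1.20 × 10^-21 J
KE = 7.49 × 10^-3 eV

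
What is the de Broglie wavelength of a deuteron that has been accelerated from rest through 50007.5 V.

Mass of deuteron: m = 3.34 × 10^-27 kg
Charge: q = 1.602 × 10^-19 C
9.06 × 10^-14 m

When a particle is accelerated through voltage V, it gains kinetic energy KE = qV.

The de Broglie wavelength is then λ = h/√(2mqV):

λ = h/√(2mqV)
λ = (6.626 × 10^-34 J·s) / √(2 × 3.34 × 10^-27 kg × 1.602 × 10^-19 C × 50007.5 V)
λ = 9.06 × 10^-14 m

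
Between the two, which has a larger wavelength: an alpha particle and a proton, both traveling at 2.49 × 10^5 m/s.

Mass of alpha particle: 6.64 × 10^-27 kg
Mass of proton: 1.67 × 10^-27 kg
The proton has the longer wavelength.

Using λ = h/(mv), since both particles have the same velocity, the wavelength depends only on mass.

For alpha particle: λ₁ = h/(m₁v) = 4.01 × 10^-13 m
For proton: λ₂ = h/(m₂v) = 1.59 × 10^-12 m

Since λ ∝ 1/m at constant velocity, the lighter particle has the longer wavelength.

The proton has the longer de Broglie wavelength.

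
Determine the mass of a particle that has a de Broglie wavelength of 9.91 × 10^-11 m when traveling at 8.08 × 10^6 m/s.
8.27 × 10^-31 kg

From the de Broglie relation λ = h/(mv), we solve for m:

m = h/(λv)
m = (6.626 × 10^-34 J·s) / (9.91 × 10^-11 m × 8.08 × 10^6 m/s)
m = 8.27 × 10^-31 kg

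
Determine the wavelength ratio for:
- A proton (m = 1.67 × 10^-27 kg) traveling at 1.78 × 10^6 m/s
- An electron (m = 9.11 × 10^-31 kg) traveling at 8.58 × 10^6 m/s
λ₁/λ₂ = 2.63 × 10^-3

Using λ = h/(mv):

λ₁ = h/(m₁v₁) = 2.23 × 10^-13 m
λ₂ = h/(m₂v₂) = 8.48 × 10^-11 m

Ratio λ₁/λ₂ = (m₂v₂)/(m₁v₁)
         = (9.11 × 10^-31 kg × 8.58 × 10^6 m/s) / (1.67 × 10^-27 kg × 1.78 × 10^6 m/s)
         = 2.63 × 10^-3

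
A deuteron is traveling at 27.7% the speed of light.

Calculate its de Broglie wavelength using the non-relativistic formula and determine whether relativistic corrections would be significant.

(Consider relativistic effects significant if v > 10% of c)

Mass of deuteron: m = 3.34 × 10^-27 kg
Yes, relativistic corrections are needed.

Using the non-relativistic de Broglie formula λ = h/(mv):

v = 27.7% × c = 8.304 × 10^7 m/s

λ = h/(mv)
λ = (6.626 × 10^-34 J·s) / (3.34 × 10^-27 kg × 8.304 × 10^7 m/s)
λ = 2.39 × 10^-15 m

Since v = 27.7% of c > 10% of c, relativistic corrections ARE significant and the actual wavelength would differ from this non-relativistic estimate.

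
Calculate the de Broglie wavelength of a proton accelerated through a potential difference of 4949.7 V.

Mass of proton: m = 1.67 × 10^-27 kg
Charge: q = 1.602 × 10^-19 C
4.07 × 10^-13 m

When a particle is accelerated through voltage V, it gains kinetic energy KE = qV.

The de Broglie wavelength is then λ = h/√(2mqV):

λ = h/√(2mqV)
λ = (6.626 × 10^-34 J·s) / √(2 × 1.67 × 10^-27 kg × 1.602 × 10^-19 C × 4949.7 V)
λ = 4.07 × 10^-13 m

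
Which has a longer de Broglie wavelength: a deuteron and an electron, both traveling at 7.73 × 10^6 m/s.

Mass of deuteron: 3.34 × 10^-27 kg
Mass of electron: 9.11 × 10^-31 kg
The electron has the longer wavelength.

Using λ = h/(mv), since both particles have the same velocity, the wavelength depends only on mass.

For deuteron: λ₁ = h/(m₁v) = 2.57 × 10^-14 m
For electron: λ₂ = h/(m₂v) = 9.41 × 10^-11 m

Since λ ∝ 1/m at constant velocity, the lighter particle has the longer wavelength.

The electron has the longer de Broglie wavelength.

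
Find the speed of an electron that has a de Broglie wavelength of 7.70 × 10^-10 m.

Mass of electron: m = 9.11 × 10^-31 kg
9.45 × 10^5 m/s

From the de Broglie relation λ = h/(mv), we solve for v:

v = h/(mλ)
v = (6.626 × 10^-34 J·s) / (9.11 × 10^-31 kg × 7.70 × 10^-10 m)
v = 9.45 × 10^5 m/s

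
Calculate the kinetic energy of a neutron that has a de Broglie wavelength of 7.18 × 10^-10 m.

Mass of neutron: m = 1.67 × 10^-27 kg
2.55 × 10^-22 J (or 1.59 × 10^-3 eV)

From λ = h/√(2mKE), we solve for KE:

λ² = h²/(2mKE)
KE = h²/(2mλ²)
KE = (6.626 × 10^-34 J·s)² / (2 × 1.67 × 10^-27 kg × (7.18 × 10^-10 m)²)
KE = 2.55 × 10^-22 J
KE = 1.59 × 10^-3 eV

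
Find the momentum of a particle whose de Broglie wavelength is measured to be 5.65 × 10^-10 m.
1.17 × 10^-24 kg·m/s

From the de Broglie relation λ = h/p, we solve for p:

p = h/λ
p = (6.626 × 10^-34 J·s) / (5.65 × 10^-10 m)
p = 1.17 × 10^-24 kg·m/s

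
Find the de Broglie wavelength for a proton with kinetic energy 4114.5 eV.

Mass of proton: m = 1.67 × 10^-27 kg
4.47 × 10^-13 m

Using λ = h/√(2mKE):

First convert KE to Joules: KE = 4114.5 eV = 6.592 × 10^-16 J

λ = h/√(2mKE)
λ = (6.626 × 10^-34 J·s) / √(2 × 1.67 × 10^-27 kg × 6.592 × 10^-16 J)
λ = 4.47 × 10^-13 m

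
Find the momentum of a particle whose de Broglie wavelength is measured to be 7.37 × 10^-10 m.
8.99 × 10^-25 kg·m/s

From the de Broglie relation λ = h/p, we solve for p:

p = h/λ
p = (6.626 × 10^-34 J·s) / (7.37 × 10^-10 m)
p = 8.99 × 10^-25 kg·m/s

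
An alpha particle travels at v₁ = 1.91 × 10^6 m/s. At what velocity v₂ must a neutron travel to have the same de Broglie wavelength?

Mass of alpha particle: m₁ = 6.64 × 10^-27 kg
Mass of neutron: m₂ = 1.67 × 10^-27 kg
v₂ = 7.59 × 10^6 m/s

For equal de Broglie wavelengths: λ₁ = λ₂

h/(m₁v₁) = h/(m₂v₂)
m₁v₁ = m₂v₂
v₂ = v₁ · (m₁/m₂)

v₂ = 1.91 × 10^6 m/s × (6.64 × 10^-27 kg / 1.67 × 10^-27 kg)
v₂ = 7.59 × 10^6 m/s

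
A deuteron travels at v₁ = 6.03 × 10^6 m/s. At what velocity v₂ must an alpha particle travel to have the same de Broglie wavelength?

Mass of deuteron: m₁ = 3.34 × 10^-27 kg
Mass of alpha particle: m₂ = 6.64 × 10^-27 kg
v₂ = 3.03 × 10^6 m/s

For equal de Broglie wavelengths: λ₁ = λ₂

h/(m₁v₁) = h/(m₂v₂)
m₁v₁ = m₂v₂
v₂ = v₁ · (m₁/m₂)

v₂ = 6.03 × 10^6 m/s × (3.34 × 10^-27 kg / 6.64 × 10^-27 kg)
v₂ = 3.03 × 10^6 m/s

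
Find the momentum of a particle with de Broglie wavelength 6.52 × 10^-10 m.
1.02 × 10^-24 kg·m/s

From the de Broglie relation λ = h/p, we solve for p:

p = h/λ
p = (6.626 × 10^-34 J·s) / (6.52 × 10^-10 m)
p = 1.02 × 10^-24 kg·m/s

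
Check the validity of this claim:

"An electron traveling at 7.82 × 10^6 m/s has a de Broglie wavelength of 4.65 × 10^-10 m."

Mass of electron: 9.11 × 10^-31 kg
False

The claim is incorrect.

Using λ = h/(mv):
λ = (6.626 × 10^-34 J·s) / (9.11 × 10^-31 kg × 7.82 × 10^6 m/s)
λ = 9.30 × 10^-11 m

The actual wavelength differs from the claimed 4.65 × 10^-10 m.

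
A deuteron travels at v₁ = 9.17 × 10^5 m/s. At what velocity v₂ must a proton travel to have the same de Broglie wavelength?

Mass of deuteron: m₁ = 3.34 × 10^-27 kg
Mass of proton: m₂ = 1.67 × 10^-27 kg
v₂ = 1.83 × 10^6 m/s

For equal de Broglie wavelengths: λ₁ = λ₂

h/(m₁v₁) = h/(m₂v₂)
m₁v₁ = m₂v₂
v₂ = v₁ · (m₁/m₂)

v₂ = 9.17 × 10^5 m/s × (3.34 × 10^-27 kg / 1.67 × 10^-27 kg)
v₂ = 1.83 × 10^6 m/s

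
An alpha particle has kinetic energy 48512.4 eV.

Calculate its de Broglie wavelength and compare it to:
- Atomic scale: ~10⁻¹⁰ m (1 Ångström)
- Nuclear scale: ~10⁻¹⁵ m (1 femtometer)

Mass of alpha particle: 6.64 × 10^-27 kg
λ = 6.52 × 10^-14 m, which is between nuclear and atomic scales.

Using λ = h/√(2mKE):

KE = 48512.4 eV = 7.773 × 10^-15 J

λ = h/√(2mKE)
λ = (6.626 × 10^-34 J·s) / √(2 × 6.64 × 10^-27 kg × 7.773 × 10^-15 J)
λ = 6.52 × 10^-14 m

Comparison:
- Atomic scale (10⁻¹⁰ m): λ is 0.00065× this size
- Nuclear scale (10⁻¹⁵ m): λ is 65× this size

The wavelength is between nuclear and atomic scales.

This wavelength is appropriate for probing atomic structure but too large for nuclear physics experiments.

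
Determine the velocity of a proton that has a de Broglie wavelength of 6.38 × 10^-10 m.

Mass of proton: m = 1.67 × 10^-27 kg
6.22 × 10^2 m/s

From the de Broglie relation λ = h/(mv), we solve for v:

v = h/(mλ)
v = (6.626 × 10^-34 J·s) / (1.67 × 10^-27 kg × 6.38 × 10^-10 m)
v = 6.22 × 10^2 m/s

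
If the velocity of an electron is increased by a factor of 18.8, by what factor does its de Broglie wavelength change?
The wavelength decreases by a factor of 18.8.

From λ = h/(mv), the wavelength is inversely proportional to velocity:

λ ∝ 1/v

If v → 18.8v, then λ → λ/18.8

When velocity is increased by a factor of 18.8, the wavelength decreases by a factor of 18.8.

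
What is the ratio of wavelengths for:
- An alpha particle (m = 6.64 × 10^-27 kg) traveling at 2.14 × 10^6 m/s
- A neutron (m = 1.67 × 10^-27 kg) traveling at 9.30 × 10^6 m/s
λ₁/λ₂ = 1.09

Using λ = h/(mv):

λ₁ = h/(m₁v₁) = 4.66 × 10^-14 m
λ₂ = h/(m₂v₂) = 4.27 × 10^-14 m

Ratio λ₁/λ₂ = (m₂v₂)/(m₁v₁)
         = (1.67 × 10^-27 kg × 9.30 × 10^6 m/s) / (6.64 × 10^-27 kg × 2.14 × 10^6 m/s)
         = 1.09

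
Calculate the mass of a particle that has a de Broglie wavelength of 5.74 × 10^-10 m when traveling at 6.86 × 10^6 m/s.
1.68 × 10^-31 kg

From the de Broglie relation λ = h/(mv), we solve for m:

m = h/(λv)
m = (6.626 × 10^-34 J·s) / (5.74 × 10^-10 m × 6.86 × 10^6 m/s)
m = 1.68 × 10^-31 kg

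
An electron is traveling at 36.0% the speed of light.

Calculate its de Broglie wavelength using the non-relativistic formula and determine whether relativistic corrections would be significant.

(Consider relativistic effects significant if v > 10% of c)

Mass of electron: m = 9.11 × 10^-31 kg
Yes, relativistic corrections are needed.

Using the non-relativistic de Broglie formula λ = h/(mv):

v = 36.0% × c = 1.079 × 10^8 m/s

λ = h/(mv)
λ = (6.626 × 10^-34 J·s) / (9.11 × 10^-31 kg × 1.079 × 10^8 m/s)
λ = 6.74 × 10^-12 m

Since v = 36.0% of c > 10% of c, relativistic corrections ARE significant and the actual wavelength would differ from this non-relativistic estimate.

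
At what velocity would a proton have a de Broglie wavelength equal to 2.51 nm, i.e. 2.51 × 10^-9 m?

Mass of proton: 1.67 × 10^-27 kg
1.58 × 10^2 m/s

From λ = h/(mv), solve for v:

v = h/(mλ)
v = (6.626 × 10^-34 J·s) / (1.67 × 10^-27 kg × 2.51 × 10^-9 m)
v = 1.58 × 10^2 m/s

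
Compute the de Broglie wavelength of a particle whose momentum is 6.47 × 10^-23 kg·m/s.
1.02 × 10^-11 m

Using the de Broglie relation λ = h/p:

λ = h/p
λ = (6.626 × 10^-34 J·s) / (6.47 × 10^-23 kg·m/s)
λ = 1.02 × 10^-11 m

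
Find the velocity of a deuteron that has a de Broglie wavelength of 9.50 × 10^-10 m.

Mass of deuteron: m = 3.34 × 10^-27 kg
2.09 × 10^2 m/s

From the de Broglie relation λ = h/(mv), we solve for v:

v = h/(mλ)
v = (6.626 × 10^-34 J·s) / (3.34 × 10^-27 kg × 9.50 × 10^-10 m)
v = 2.09 × 10^2 m/s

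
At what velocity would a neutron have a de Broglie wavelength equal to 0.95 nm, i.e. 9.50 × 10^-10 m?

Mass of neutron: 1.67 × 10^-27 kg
4.18 × 10^2 m/s

From λ = h/(mv), solve for v:

v = h/(mλ)
v = (6.626 × 10^-34 J·s) / (1.67 × 10^-27 kg × 9.50 × 10^-10 m)
v = 4.18 × 10^2 m/s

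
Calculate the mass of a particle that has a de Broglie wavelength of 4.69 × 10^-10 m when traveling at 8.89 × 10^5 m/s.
1.59 × 10^-30 kg

From the de Broglie relation λ = h/(mv), we solve for m:

m = h/(λv)
m = (6.626 × 10^-34 J·s) / (4.69 × 10^-10 m × 8.89 × 10^5 m/s)
m = 1.59 × 10^-30 kg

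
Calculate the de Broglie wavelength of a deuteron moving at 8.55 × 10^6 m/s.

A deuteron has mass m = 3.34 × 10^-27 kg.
2.32 × 10^-14 m

Using the de Broglie relation λ = h/(mv):

λ = h/(mv)
λ = (6.626 × 10^-34 J·s) / (3.34 × 10^-27 kg × 8.55 × 10^6 m/s)
λ = 2.32 × 10^-14 m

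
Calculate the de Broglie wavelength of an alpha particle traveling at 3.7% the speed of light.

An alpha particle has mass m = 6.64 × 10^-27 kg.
9.00 × 10^-15 m

Using the de Broglie relation λ = h/(mv):

v = 3.7% × c = 1.109 × 10^7 m/s

λ = h/(mv)
λ = (6.626 × 10^-34 J·s) / (6.64 × 10^-27 kg × 1.109 × 10^7 m/s)
λ = 9.00 × 10^-15 m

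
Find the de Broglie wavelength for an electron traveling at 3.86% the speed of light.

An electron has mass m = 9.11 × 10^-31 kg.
6.29 × 10^-11 m

Using the de Broglie relation λ = h/(mv):

v = 3.86% × c = 1.157 × 10^7 m/s

λ = h/(mv)
λ = (6.626 × 10^-34 J·s) / (9.11 × 10^-31 kg × 1.157 × 10^7 m/s)
λ = 6.29 × 10^-11 m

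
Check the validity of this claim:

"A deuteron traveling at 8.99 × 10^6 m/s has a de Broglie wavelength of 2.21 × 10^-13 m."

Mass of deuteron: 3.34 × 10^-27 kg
False

The claim is incorrect.

Using λ = h/(mv):
λ = (6.626 × 10^-34 J·s) / (3.34 × 10^-27 kg × 8.99 × 10^6 m/s)
λ = 2.21 × 10^-14 m

The actual wavelength differs from the claimed 2.21 × 10^-13 m.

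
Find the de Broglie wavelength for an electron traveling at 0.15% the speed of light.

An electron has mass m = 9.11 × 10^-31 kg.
1.62 × 10^-9 m

Using the de Broglie relation λ = h/(mv):

v = 0.15% × c = 4.497 × 10^5 m/s

λ = h/(mv)
λ = (6.626 × 10^-34 J·s) / (9.11 × 10^-31 kg × 4.497 × 10^5 m/s)
λ = 1.62 × 10^-9 m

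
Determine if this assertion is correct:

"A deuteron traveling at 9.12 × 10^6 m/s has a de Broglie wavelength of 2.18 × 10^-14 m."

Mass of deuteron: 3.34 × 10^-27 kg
True

The claim is correct.

Using λ = h/(mv):
λ = (6.626 × 10^-34 J·s) / (3.34 × 10^-27 kg × 9.12 × 10^6 m/s)
λ = 2.18 × 10^-14 m

This matches the claimed value.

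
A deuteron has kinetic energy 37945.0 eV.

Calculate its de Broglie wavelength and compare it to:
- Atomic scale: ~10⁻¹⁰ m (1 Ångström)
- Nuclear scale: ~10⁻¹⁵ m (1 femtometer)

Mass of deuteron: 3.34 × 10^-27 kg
λ = 1.04 × 10^-13 m, which is between nuclear and atomic scales.

Using λ = h/√(2mKE):

KE = 37945.0 eV = 6.079 × 10^-15 J

λ = h/√(2mKE)
λ = (6.626 × 10^-34 J·s) / √(2 × 3.34 × 10^-27 kg × 6.079 × 10^-15 J)
λ = 1.04 × 10^-13 m

Comparison:
- Atomic scale (10⁻¹⁰ m): λ is 0.001× this size
- Nuclear scale (10⁻¹⁵ m): λ is 1e+02× this size

The wavelength is between nuclear and atomic scales.

This wavelength is appropriate for probing atomic structure but too large for nuclear physics experiments.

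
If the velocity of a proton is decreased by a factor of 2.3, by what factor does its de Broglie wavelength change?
The wavelength increases by a factor of 2.3.

From λ = h/(mv), the wavelength is inversely proportional to velocity:

λ ∝ 1/v

If v → v/2.3, then λ → 2.3λ

When velocity is decreased by a factor of 2.3, the wavelength increases by a factor of 2.3.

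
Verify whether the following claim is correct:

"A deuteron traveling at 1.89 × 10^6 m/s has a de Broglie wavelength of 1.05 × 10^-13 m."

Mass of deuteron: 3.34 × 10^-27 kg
True

The claim is correct.

Using λ = h/(mv):
λ = (6.626 × 10^-34 J·s) / (3.34 × 10^-27 kg × 1.89 × 10^6 m/s)
λ = 1.05 × 10^-13 m

This matches the claimed value.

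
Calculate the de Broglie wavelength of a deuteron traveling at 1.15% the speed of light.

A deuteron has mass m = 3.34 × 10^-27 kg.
5.75 × 10^-14 m

Using the de Broglie relation λ = h/(mv):

v = 1.15% × c = 3.448 × 10^6 m/s

λ = h/(mv)
λ = (6.626 × 10^-34 J·s) / (3.34 × 10^-27 kg × 3.448 × 10^6 m/s)
λ = 5.75 × 10^-14 m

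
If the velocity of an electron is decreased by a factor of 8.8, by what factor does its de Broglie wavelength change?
The wavelength increases by a factor of 8.8.

From λ = h/(mv), the wavelength is inversely proportional to velocity:

λ ∝ 1/v

If v → v/8.8, then λ → 8.8λ

When velocity is decreased by a factor of 8.8, the wavelength increases by a factor of 8.8.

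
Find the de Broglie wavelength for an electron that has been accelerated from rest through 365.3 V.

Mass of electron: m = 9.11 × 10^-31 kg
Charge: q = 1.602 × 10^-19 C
6.42 × 10^-11 m

When a particle is accelerated through voltage V, it gains kinetic energy KE = qV.

The de Broglie wavelength is then λ = h/√(2mqV):

λ = h/√(2mqV)
λ = (6.626 × 10^-34 J·s) / √(2 × 9.11 × 10^-31 kg × 1.602 × 10^-19 C × 365.3 V)
λ = 6.42 × 10^-11 m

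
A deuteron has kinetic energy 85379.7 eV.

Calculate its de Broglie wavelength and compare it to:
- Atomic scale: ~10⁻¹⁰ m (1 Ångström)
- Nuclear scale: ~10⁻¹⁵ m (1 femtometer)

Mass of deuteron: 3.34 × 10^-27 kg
λ = 6.93 × 10^-14 m, which is between nuclear and atomic scales.

Using λ = h/√(2mKE):

KE = 85379.7 eV = 1.368 × 10^-14 J

λ = h/√(2mKE)
λ = (6.626 × 10^-34 J·s) / √(2 × 3.34 × 10^-27 kg × 1.368 × 10^-14 J)
λ = 6.93 × 10^-14 m

Comparison:
- Atomic scale (10⁻¹⁰ m): λ is 0.00069× this size
- Nuclear scale (10⁻¹⁵ m): λ is 69× this size

The wavelength is between nuclear and atomic scales.

This wavelength is appropriate for probing atomic structure but too large for nuclear physics experiments.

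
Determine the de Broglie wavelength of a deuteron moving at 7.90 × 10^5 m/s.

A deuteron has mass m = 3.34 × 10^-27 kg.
2.51 × 10^-13 m

Using the de Broglie relation λ = h/(mv):

λ = h/(mv)
λ = (6.626 × 10^-34 J·s) / (3.34 × 10^-27 kg × 7.90 × 10^5 m/s)
λ = 2.51 × 10^-13 m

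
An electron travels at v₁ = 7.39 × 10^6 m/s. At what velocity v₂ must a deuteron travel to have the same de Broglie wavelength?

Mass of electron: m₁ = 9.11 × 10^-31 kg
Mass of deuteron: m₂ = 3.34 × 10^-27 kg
v₂ = 2.02 × 10^3 m/s

For equal de Broglie wavelengths: λ₁ = λ₂

h/(m₁v₁) = h/(m₂v₂)
m₁v₁ = m₂v₂
v₂ = v₁ · (m₁/m₂)

v₂ = 7.39 × 10^6 m/s × (9.11 × 10^-31 kg / 3.34 × 10^-27 kg)
v₂ = 2.02 × 10^3 m/s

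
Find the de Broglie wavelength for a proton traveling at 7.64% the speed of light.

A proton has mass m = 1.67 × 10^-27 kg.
1.73 × 10^-14 m

Using the de Broglie relation λ = h/(mv):

v = 7.64% × c = 2.290 × 10^7 m/s

λ = h/(mv)
λ = (6.626 × 10^-34 J·s) / (1.67 × 10^-27 kg × 2.290 × 10^7 m/s)
λ = 1.73 × 10^-14 m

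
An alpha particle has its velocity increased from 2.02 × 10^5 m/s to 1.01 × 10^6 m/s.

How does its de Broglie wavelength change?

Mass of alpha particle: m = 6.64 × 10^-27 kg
The wavelength decreases by a factor of 5.

Using λ = h/(mv):

Initial wavelength: λ₁ = h/(mv₁) = 4.94 × 10^-13 m
Final wavelength: λ₂ = h/(mv₂) = 9.88 × 10^-14 m

Since λ ∝ 1/v, when velocity increases by a factor of 5, the wavelength decreases by a factor of 5.

λ₂/λ₁ = v₁/v₂ = 1/5

The wavelength decreases by a factor of 5.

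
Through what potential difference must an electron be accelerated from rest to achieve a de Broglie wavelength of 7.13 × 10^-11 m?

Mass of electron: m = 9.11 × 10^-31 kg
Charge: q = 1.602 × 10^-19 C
296 V

From λ = h/√(2mqV), we solve for V:

λ² = h²/(2mqV)
V = h²/(2mqλ²)
V = (6.626 × 10^-34 J·s)² / (2 × 9.11 × 10^-31 kg × 1.602 × 10^-19 C × (7.13 × 10^-11 m)²)
V = 296 V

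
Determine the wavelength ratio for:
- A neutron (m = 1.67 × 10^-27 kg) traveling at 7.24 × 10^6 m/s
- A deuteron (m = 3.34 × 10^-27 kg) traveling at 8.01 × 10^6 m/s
λ₁/λ₂ = 2.21

Using λ = h/(mv):

λ₁ = h/(m₁v₁) = 5.48 × 10^-14 m
λ₂ = h/(m₂v₂) = 2.48 × 10^-14 m

Ratio λ₁/λ₂ = (m₂v₂)/(m₁v₁)
         = (3.34 × 10^-27 kg × 8.01 × 10^6 m/s) / (1.67 × 10^-27 kg × 7.24 × 10^6 m/s)
         = 2.21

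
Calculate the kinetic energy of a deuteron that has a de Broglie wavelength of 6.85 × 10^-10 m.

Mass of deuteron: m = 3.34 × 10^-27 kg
1.40 × 10^-22 J (or 8.74 × 10^-4 eV)

From λ = h/√(2mKE), we solve for KE:

λ² = h²/(2mKE)
KE = h²/(2mλ²)
KE = (6.626 × 10^-34 J·s)² / (2 × 3.34 × 10^-27 kg × (6.85 × 10^-10 m)²)
KE = 1.40 × 10^-22 J
KE = 8.74 × 10^-4 eV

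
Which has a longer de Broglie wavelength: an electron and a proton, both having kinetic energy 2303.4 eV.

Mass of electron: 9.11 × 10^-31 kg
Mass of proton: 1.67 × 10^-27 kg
The electron has the longer wavelength.

Using λ = h/√(2mKE):

For electron: λ₁ = h/√(2m₁KE) = 2.56 × 10^-11 m
For proton: λ₂ = h/√(2m₂KE) = 5.97 × 10^-13 m

Since λ ∝ 1/√m at constant kinetic energy, the lighter particle has the longer wavelength.

The electron has the longer de Broglie wavelength.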